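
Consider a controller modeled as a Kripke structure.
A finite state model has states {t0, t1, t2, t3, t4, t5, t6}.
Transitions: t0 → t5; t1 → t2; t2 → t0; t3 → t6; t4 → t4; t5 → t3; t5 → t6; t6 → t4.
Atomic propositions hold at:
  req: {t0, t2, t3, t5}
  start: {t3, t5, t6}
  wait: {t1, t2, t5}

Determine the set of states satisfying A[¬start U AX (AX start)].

{t0, t1, t2}

Sat(¬start) = {t0, t1, t2, t4}
Sat(AX start) = {s : every successor in {t3, t5, t6}} = {t0, t3, t5}
Sat(AX (AX start)) = {s : every successor in {t0, t3, t5}} = {t0, t2}
A[¬start U AX (AX start)]: least fixpoint, start Z0 = Sat(AX (AX start)) = {t0, t2}, add states in Sat(¬start) with every successor in Z. Z1 = {t0, t1, t2}; fixed.
Sat(A[¬start U AX (AX start)]) = {t0, t1, t2}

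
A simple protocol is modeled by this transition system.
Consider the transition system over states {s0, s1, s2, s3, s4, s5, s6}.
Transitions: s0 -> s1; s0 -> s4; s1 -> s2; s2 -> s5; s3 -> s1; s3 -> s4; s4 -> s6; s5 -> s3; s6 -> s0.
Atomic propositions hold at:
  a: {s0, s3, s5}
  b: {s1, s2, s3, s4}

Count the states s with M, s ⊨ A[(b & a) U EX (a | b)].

Sat(b & a) = {s3}
Sat(a | b) = {s0, s1, s2, s3, s4, s5}
Sat(EX (a | b)) = {s : some successor in {s0, s1, s2, s3, s4, s5}} = {s0, s1, s2, s3, s5, s6}
A[(b & a) U EX (a | b)]: least fixpoint, start Z0 = Sat(EX (a | b)) = {s0, s1, s2, s3, s5, s6}, add states in Sat(b & a) with every successor in Z. Already a fixed point.
Sat(A[(b & a) U EX (a | b)]) = {s0, s1, s2, s3, s5, s6}
|Sat(A[(b & a) U EX (a | b)])| = |{s0, s1, s2, s3, s5, s6}| = 6.

6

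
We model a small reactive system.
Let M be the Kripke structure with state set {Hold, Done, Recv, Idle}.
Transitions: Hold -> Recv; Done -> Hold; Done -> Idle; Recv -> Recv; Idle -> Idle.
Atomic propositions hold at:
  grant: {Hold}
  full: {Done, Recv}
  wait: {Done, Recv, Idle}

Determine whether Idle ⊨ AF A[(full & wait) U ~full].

Sat(full & wait) = {Done, Recv}
Sat(~full) = {Hold, Idle}
A[(full & wait) U ~full]: least fixpoint, start Z0 = Sat(~full) = {Hold, Idle}, add states in Sat(full & wait) with every successor in Z. Z1 = {Hold, Done, Idle}; fixed.
Sat(A[(full & wait) U ~full]) = {Hold, Done, Idle}
AF A[(full & wait) U ~full]: least fixpoint, start Z0 = {Hold, Done, Idle}, add states with every successor in Z. Already a fixed point.
Sat(AF A[(full & wait) U ~full]) = {Hold, Done, Idle}
Idle ∈ Sat(AF A[(full & wait) U ~full]) = {Hold, Done, Idle}, so the formula holds at Idle.

Yes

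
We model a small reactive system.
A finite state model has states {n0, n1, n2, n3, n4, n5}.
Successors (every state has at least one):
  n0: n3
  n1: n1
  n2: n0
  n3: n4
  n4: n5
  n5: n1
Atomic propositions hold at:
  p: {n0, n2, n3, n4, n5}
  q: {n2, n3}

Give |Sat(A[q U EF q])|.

3

EF q: least fixpoint, start Z0 = {n2, n3}, add states with some successor in Z. Z1 = {n0, n2, n3}; fixed.
Sat(EF q) = {n0, n2, n3}
A[q U EF q]: least fixpoint, start Z0 = Sat(EF q) = {n0, n2, n3}, add states in Sat(q) with every successor in Z. Already a fixed point.
Sat(A[q U EF q]) = {n0, n2, n3}
|Sat(A[q U EF q])| = |{n0, n2, n3}| = 3.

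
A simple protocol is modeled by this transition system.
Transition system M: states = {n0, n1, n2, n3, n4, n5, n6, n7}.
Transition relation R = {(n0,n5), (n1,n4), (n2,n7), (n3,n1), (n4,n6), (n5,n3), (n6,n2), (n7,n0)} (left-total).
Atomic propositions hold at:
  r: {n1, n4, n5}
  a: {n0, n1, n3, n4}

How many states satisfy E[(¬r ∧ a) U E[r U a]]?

Sat(¬r) = {n0, n2, n3, n6, n7}
Sat(¬r ∧ a) = {n0, n3}
E[r U a]: least fixpoint, start Z0 = Sat(a) = {n0, n1, n3, n4}, add states in Sat(r) with some successor in Z. Z1 = {n0, n1, n3, n4, n5}; fixed.
Sat(E[r U a]) = {n0, n1, n3, n4, n5}
E[(¬r ∧ a) U E[r U a]]: least fixpoint, start Z0 = Sat(E[r U a]) = {n0, n1, n3, n4, n5}, add states in Sat(¬r ∧ a) with some successor in Z. Already a fixed point.
Sat(E[(¬r ∧ a) U E[r U a]]) = {n0, n1, n3, n4, n5}
|Sat(E[(¬r ∧ a) U E[r U a]])| = |{n0, n1, n3, n4, n5}| = 5.

5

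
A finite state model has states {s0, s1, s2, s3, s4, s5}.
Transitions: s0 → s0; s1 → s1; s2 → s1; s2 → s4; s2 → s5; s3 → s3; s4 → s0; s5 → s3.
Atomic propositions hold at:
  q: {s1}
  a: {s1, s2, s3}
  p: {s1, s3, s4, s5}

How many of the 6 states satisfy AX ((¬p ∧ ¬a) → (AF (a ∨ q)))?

Sat(¬p) = {s0, s2}
Sat(¬a) = {s0, s4, s5}
Sat(¬p ∧ ¬a) = {s0}
Sat(a ∨ q) = {s1, s2, s3}
AF (a ∨ q): least fixpoint, start Z0 = {s1, s2, s3}, add states with every successor in Z. Z1 = {s1, s2, s3, s5}; fixed.
Sat(AF (a ∨ q)) = {s1, s2, s3, s5}
Sat((¬p ∧ ¬a) → (AF (a ∨ q))) = {s1, s2, s3, s4, s5}
Sat(AX ((¬p ∧ ¬a) → (AF (a ∨ q)))) = {s : every successor in {s1, s2, s3, s4, s5}} = {s1, s2, s3, s5}
|Sat(AX ((¬p ∧ ¬a) → (AF (a ∨ q))))| = |{s1, s2, s3, s5}| = 4.

4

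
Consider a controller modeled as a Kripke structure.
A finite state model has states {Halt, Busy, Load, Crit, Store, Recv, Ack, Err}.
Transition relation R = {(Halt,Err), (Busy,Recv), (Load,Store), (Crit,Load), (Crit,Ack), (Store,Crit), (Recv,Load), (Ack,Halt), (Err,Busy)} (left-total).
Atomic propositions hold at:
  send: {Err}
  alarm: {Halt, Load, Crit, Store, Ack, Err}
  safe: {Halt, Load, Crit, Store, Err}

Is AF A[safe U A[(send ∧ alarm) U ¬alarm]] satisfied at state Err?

Sat(send ∧ alarm) = {Err}
Sat(¬alarm) = {Busy, Recv}
A[(send ∧ alarm) U ¬alarm]: least fixpoint, start Z0 = Sat(¬alarm) = {Busy, Recv}, add states in Sat(send ∧ alarm) with every successor in Z. Z1 = {Busy, Recv, Err}; fixed.
Sat(A[(send ∧ alarm) U ¬alarm]) = {Busy, Recv, Err}
A[safe U A[(send ∧ alarm) U ¬alarm]]: least fixpoint, start Z0 = Sat(A[(send ∧ alarm) U ¬alarm]) = {Busy, Recv, Err}, add states in Sat(safe) with every successor in Z. Z1 = {Halt, Busy, Recv, Err}; fixed.
Sat(A[safe U A[(send ∧ alarm) U ¬alarm]]) = {Halt, Busy, Recv, Err}
AF A[safe U A[(send ∧ alarm) U ¬alarm]]: least fixpoint, start Z0 = {Halt, Busy, Recv, Err}, add states with every successor in Z. Z1 = {Halt, Busy, Recv, Ack, Err}; fixed.
Sat(AF A[safe U A[(send ∧ alarm) U ¬alarm]]) = {Halt, Busy, Recv, Ack, Err}
Err ∈ Sat(AF A[safe U A[(send ∧ alarm) U ¬alarm]]) = {Halt, Busy, Recv, Ack, Err}, so the formula holds at Err.

Yes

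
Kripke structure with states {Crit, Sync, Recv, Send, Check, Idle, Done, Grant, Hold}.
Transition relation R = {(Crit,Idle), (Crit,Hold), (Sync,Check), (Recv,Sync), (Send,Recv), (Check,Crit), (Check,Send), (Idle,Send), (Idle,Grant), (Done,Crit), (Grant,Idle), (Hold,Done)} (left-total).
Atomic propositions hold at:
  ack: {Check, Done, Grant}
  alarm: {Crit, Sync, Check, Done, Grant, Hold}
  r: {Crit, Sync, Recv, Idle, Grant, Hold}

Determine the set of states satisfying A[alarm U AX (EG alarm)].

EG alarm: greatest fixpoint, start Z0 = {Crit, Sync, Check, Done, Grant, Hold}, keep only states in Sat with some successor in Z. Z1 = {Crit, Sync, Check, Done, Hold}; fixed.
Sat(EG alarm) = {Crit, Sync, Check, Done, Hold}
Sat(AX (EG alarm)) = {s : every successor in {Crit, Sync, Check, Done, Hold}} = {Sync, Recv, Done, Hold}
A[alarm U AX (EG alarm)]: least fixpoint, start Z0 = Sat(AX (EG alarm)) = {Sync, Recv, Done, Hold}, add states in Sat(alarm) with every successor in Z. Already a fixed point.
Sat(A[alarm U AX (EG alarm)]) = {Sync, Recv, Done, Hold}

{Sync, Recv, Done, Hold}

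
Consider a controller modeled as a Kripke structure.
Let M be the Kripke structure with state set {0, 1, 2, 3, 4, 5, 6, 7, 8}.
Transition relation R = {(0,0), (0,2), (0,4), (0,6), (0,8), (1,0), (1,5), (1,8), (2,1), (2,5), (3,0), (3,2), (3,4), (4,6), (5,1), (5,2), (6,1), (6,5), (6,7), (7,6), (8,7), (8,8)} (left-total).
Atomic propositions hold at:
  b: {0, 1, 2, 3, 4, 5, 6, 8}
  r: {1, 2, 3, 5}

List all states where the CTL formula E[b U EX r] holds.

{0, 1, 2, 3, 4, 5, 6}

Sat(EX r) = {s : some successor in {1, 2, 3, 5}} = {0, 1, 2, 3, 5, 6}
E[b U EX r]: least fixpoint, start Z0 = Sat(EX r) = {0, 1, 2, 3, 5, 6}, add states in Sat(b) with some successor in Z. Z1 = {0, 1, 2, 3, 4, 5, 6}; fixed.
Sat(E[b U EX r]) = {0, 1, 2, 3, 4, 5, 6}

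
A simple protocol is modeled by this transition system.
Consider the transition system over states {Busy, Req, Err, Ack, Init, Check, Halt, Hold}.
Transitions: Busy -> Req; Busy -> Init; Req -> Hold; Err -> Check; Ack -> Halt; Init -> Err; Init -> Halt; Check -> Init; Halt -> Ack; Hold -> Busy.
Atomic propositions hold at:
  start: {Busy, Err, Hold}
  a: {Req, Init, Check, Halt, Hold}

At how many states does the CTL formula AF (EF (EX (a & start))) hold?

Sat(a & start) = {Hold}
Sat(EX (a & start)) = {s : some successor in {Hold}} = {Req}
EF (EX (a & start)): least fixpoint, start Z0 = {Req}, add states with some successor in Z. Z1 = {Busy, Req}; Z2 = {Busy, Req, Hold}; fixed.
Sat(EF (EX (a & start))) = {Busy, Req, Hold}
AF (EF (EX (a & start))): least fixpoint, start Z0 = {Busy, Req, Hold}, add states with every successor in Z. Already a fixed point.
Sat(AF (EF (EX (a & start)))) = {Busy, Req, Hold}
|Sat(AF (EF (EX (a & start))))| = |{Busy, Req, Hold}| = 3.

3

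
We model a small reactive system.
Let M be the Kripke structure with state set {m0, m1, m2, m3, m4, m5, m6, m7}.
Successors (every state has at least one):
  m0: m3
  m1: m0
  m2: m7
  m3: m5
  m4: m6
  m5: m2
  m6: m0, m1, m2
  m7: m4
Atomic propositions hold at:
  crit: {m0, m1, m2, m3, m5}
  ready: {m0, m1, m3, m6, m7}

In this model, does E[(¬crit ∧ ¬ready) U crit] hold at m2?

Sat(¬crit) = {m4, m6, m7}
Sat(¬ready) = {m2, m4, m5}
Sat(¬crit ∧ ¬ready) = {m4}
E[(¬crit ∧ ¬ready) U crit]: least fixpoint, start Z0 = Sat(crit) = {m0, m1, m2, m3, m5}, add states in Sat(¬crit ∧ ¬ready) with some successor in Z. Already a fixed point.
Sat(E[(¬crit ∧ ¬ready) U crit]) = {m0, m1, m2, m3, m5}
m2 ∈ Sat(E[(¬crit ∧ ¬ready) U crit]) = {m0, m1, m2, m3, m5}, so the formula holds at m2.

Yes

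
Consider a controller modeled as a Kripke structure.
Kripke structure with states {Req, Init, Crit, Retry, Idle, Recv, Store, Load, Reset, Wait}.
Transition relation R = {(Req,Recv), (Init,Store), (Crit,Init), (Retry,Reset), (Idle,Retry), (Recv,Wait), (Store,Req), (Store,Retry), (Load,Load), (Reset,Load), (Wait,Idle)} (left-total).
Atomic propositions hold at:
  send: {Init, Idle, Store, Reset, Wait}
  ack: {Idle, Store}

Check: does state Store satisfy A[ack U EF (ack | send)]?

Yes

Sat(ack | send) = {Init, Idle, Store, Reset, Wait}
EF (ack | send): least fixpoint, start Z0 = {Init, Idle, Store, Reset, Wait}, add states with some successor in Z. Z1 = {Init, Crit, Retry, Idle, Recv, Store, Reset, Wait}; Z2 = {Req, Init, Crit, Retry, Idle, Recv, Store, Reset, Wait}; fixed.
Sat(EF (ack | send)) = {Req, Init, Crit, Retry, Idle, Recv, Store, Reset, Wait}
A[ack U EF (ack | send)]: least fixpoint, start Z0 = Sat(EF (ack | send)) = {Req, Init, Crit, Retry, Idle, Recv, Store, Reset, Wait}, add states in Sat(ack) with every successor in Z. Already a fixed point.
Sat(A[ack U EF (ack | send)]) = {Req, Init, Crit, Retry, Idle, Recv, Store, Reset, Wait}
Store ∈ Sat(A[ack U EF (ack | send)]) = {Req, Init, Crit, Retry, Idle, Recv, Store, Reset, Wait}, so the formula holds at Store.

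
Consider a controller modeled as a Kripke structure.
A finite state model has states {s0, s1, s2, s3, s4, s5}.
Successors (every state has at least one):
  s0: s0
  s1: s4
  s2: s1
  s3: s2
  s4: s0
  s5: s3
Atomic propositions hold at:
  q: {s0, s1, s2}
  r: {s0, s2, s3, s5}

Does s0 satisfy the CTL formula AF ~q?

No

Sat(~q) = {s3, s4, s5}
AF ~q: least fixpoint, start Z0 = {s3, s4, s5}, add states with every successor in Z. Z1 = {s1, s3, s4, s5}; Z2 = {s1, s2, s3, s4, s5}; fixed.
Sat(AF ~q) = {s1, s2, s3, s4, s5}
s0 ∉ Sat(AF ~q) = {s1, s2, s3, s4, s5}, so the formula does not hold at s0.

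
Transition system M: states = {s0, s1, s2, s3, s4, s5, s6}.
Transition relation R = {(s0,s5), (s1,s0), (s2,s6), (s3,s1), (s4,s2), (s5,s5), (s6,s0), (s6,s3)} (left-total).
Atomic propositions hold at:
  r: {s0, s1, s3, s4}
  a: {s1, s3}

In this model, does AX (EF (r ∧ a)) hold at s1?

Sat(r ∧ a) = {s1, s3}
EF (r ∧ a): least fixpoint, start Z0 = {s1, s3}, add states with some successor in Z. Z1 = {s1, s3, s6}; Z2 = {s1, s2, s3, s6}; Z3 = {s1, s2, s3, s4, s6}; fixed.
Sat(EF (r ∧ a)) = {s1, s2, s3, s4, s6}
Sat(AX (EF (r ∧ a))) = {s : every successor in {s1, s2, s3, s4, s6}} = {s2, s3, s4}
s1 ∉ Sat(AX (EF (r ∧ a))) = {s2, s3, s4}, so the formula does not hold at s1.

No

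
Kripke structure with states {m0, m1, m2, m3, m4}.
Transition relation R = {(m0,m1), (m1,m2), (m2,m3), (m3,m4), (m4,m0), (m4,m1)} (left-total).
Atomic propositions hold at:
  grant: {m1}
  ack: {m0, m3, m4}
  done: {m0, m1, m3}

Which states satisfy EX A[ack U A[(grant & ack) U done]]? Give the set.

Sat(grant & ack) = ∅
A[(grant & ack) U done]: least fixpoint, start Z0 = Sat(done) = {m0, m1, m3}, add states in Sat(grant & ack) with every successor in Z. Already a fixed point.
Sat(A[(grant & ack) U done]) = {m0, m1, m3}
A[ack U A[(grant & ack) U done]]: least fixpoint, start Z0 = Sat(A[(grant & ack) U done]) = {m0, m1, m3}, add states in Sat(ack) with every successor in Z. Z1 = {m0, m1, m3, m4}; fixed.
Sat(A[ack U A[(grant & ack) U done]]) = {m0, m1, m3, m4}
Sat(EX A[ack U A[(grant & ack) U done]]) = {s : some successor in {m0, m1, m3, m4}} = {m0, m2, m3, m4}

{m0, m2, m3, m4}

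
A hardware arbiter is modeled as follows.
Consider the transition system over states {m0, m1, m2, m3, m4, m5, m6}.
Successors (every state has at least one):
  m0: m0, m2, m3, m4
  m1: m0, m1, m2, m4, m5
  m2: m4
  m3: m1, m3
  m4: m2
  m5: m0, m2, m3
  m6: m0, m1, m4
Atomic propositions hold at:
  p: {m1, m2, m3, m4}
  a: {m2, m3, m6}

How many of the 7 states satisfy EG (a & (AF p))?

1

AF p: least fixpoint, start Z0 = {m1, m2, m3, m4}, add states with every successor in Z. Already a fixed point.
Sat(AF p) = {m1, m2, m3, m4}
Sat(a & (AF p)) = {m2, m3}
EG (a & (AF p)): greatest fixpoint, start Z0 = {m2, m3}, keep only states in Sat with some successor in Z. Z1 = {m3}; fixed.
Sat(EG (a & (AF p))) = {m3}
|Sat(EG (a & (AF p)))| = |{m3}| = 1.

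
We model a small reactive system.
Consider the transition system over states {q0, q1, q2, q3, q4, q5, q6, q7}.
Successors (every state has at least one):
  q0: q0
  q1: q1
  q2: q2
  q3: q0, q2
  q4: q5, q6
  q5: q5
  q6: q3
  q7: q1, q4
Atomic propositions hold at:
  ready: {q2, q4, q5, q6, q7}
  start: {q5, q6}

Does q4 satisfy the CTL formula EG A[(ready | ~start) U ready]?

Yes

Sat(~start) = {q0, q1, q2, q3, q4, q7}
Sat(ready | ~start) = {q0, q1, q2, q3, q4, q5, q6, q7}
A[(ready | ~start) U ready]: least fixpoint, start Z0 = Sat(ready) = {q2, q4, q5, q6, q7}, add states in Sat(ready | ~start) with every successor in Z. Already a fixed point.
Sat(A[(ready | ~start) U ready]) = {q2, q4, q5, q6, q7}
EG A[(ready | ~start) U ready]: greatest fixpoint, start Z0 = {q2, q4, q5, q6, q7}, keep only states in Sat with some successor in Z. Z1 = {q2, q4, q5, q7}; fixed.
Sat(EG A[(ready | ~start) U ready]) = {q2, q4, q5, q7}
q4 ∈ Sat(EG A[(ready | ~start) U ready]) = {q2, q4, q5, q7}, so the formula holds at q4.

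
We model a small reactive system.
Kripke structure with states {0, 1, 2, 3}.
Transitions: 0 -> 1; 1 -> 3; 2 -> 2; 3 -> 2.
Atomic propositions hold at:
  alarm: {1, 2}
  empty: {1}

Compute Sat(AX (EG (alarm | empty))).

Sat(alarm | empty) = {1, 2}
EG (alarm | empty): greatest fixpoint, start Z0 = {1, 2}, keep only states in Sat with some successor in Z. Z1 = {2}; fixed.
Sat(EG (alarm | empty)) = {2}
Sat(AX (EG (alarm | empty))) = {s : every successor in {2}} = {2, 3}

{2, 3}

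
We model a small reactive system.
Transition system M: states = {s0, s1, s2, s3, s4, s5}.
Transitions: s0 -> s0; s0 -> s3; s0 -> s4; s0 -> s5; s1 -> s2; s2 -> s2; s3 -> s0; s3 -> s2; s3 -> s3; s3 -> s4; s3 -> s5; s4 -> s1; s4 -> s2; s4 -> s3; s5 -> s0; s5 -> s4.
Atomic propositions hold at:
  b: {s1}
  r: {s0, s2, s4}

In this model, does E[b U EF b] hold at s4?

EF b: least fixpoint, start Z0 = {s1}, add states with some successor in Z. Z1 = {s1, s4}; Z2 = {s0, s1, s3, s4, s5}; fixed.
Sat(EF b) = {s0, s1, s3, s4, s5}
E[b U EF b]: least fixpoint, start Z0 = Sat(EF b) = {s0, s1, s3, s4, s5}, add states in Sat(b) with some successor in Z. Already a fixed point.
Sat(E[b U EF b]) = {s0, s1, s3, s4, s5}
s4 ∈ Sat(E[b U EF b]) = {s0, s1, s3, s4, s5}, so the formula holds at s4.

Yes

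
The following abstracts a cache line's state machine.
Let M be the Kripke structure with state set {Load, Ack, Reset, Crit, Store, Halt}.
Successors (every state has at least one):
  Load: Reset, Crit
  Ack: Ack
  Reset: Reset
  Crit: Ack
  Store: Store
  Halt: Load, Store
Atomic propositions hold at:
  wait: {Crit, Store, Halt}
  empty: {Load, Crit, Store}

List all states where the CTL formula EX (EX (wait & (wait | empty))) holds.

Sat(wait | empty) = {Load, Crit, Store, Halt}
Sat(wait & (wait | empty)) = {Crit, Store, Halt}
Sat(EX (wait & (wait | empty))) = {s : some successor in {Crit, Store, Halt}} = {Load, Store, Halt}
Sat(EX (EX (wait & (wait | empty)))) = {s : some successor in {Load, Store, Halt}} = {Store, Halt}

{Store, Halt}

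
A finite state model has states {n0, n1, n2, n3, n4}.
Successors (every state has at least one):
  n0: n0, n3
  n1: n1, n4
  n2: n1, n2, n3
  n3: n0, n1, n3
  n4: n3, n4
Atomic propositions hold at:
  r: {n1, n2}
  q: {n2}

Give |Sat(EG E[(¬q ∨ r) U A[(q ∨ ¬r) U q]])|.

Sat(¬q) = {n0, n1, n3, n4}
Sat(¬q ∨ r) = {n0, n1, n2, n3, n4}
Sat(¬r) = {n0, n3, n4}
Sat(q ∨ ¬r) = {n0, n2, n3, n4}
A[(q ∨ ¬r) U q]: least fixpoint, start Z0 = Sat(q) = {n2}, add states in Sat(q ∨ ¬r) with every successor in Z. Already a fixed point.
Sat(A[(q ∨ ¬r) U q]) = {n2}
E[(¬q ∨ r) U A[(q ∨ ¬r) U q]]: least fixpoint, start Z0 = Sat(A[(q ∨ ¬r) U q]) = {n2}, add states in Sat(¬q ∨ r) with some successor in Z. Already a fixed point.
Sat(E[(¬q ∨ r) U A[(q ∨ ¬r) U q]]) = {n2}
EG E[(¬q ∨ r) U A[(q ∨ ¬r) U q]]: greatest fixpoint, start Z0 = {n2}, keep only states in Sat with some successor in Z. Already a fixed point.
Sat(EG E[(¬q ∨ r) U A[(q ∨ ¬r) U q]]) = {n2}
|Sat(EG E[(¬q ∨ r) U A[(q ∨ ¬r) U q]])| = |{n2}| = 1.

1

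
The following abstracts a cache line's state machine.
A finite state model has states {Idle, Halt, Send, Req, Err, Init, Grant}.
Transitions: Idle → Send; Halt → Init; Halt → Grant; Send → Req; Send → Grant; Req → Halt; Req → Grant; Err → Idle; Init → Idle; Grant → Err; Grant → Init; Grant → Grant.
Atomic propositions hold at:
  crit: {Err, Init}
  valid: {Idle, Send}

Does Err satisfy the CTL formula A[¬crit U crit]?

Sat(¬crit) = {Idle, Halt, Send, Req, Grant}
A[¬crit U crit]: least fixpoint, start Z0 = Sat(crit) = {Err, Init}, add states in Sat(¬crit) with every successor in Z. Already a fixed point.
Sat(A[¬crit U crit]) = {Err, Init}
Err ∈ Sat(A[¬crit U crit]) = {Err, Init}, so the formula holds at Err.

Yes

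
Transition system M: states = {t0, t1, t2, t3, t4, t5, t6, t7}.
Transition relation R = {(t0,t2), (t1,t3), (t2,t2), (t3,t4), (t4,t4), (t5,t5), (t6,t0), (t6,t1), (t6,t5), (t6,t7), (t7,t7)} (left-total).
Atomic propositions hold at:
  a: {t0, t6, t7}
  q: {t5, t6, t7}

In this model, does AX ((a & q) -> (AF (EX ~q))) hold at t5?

Yes

Sat(a & q) = {t6, t7}
Sat(~q) = {t0, t1, t2, t3, t4}
Sat(EX ~q) = {s : some successor in {t0, t1, t2, t3, t4}} = {t0, t1, t2, t3, t4, t6}
AF (EX ~q): least fixpoint, start Z0 = {t0, t1, t2, t3, t4, t6}, add states with every successor in Z. Already a fixed point.
Sat(AF (EX ~q)) = {t0, t1, t2, t3, t4, t6}
Sat((a & q) -> (AF (EX ~q))) = {t0, t1, t2, t3, t4, t5, t6}
Sat(AX ((a & q) -> (AF (EX ~q)))) = {s : every successor in {t0, t1, t2, t3, t4, t5, t6}} = {t0, t1, t2, t3, t4, t5}
t5 ∈ Sat(AX ((a & q) -> (AF (EX ~q)))) = {t0, t1, t2, t3, t4, t5}, so the formula holds at t5.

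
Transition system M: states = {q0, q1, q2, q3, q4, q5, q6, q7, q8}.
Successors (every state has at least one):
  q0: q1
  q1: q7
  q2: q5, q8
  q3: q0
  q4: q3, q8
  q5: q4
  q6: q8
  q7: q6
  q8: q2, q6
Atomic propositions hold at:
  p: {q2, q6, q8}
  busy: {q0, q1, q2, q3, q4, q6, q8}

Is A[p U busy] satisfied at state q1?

Yes

A[p U busy]: least fixpoint, start Z0 = Sat(busy) = {q0, q1, q2, q3, q4, q6, q8}, add states in Sat(p) with every successor in Z. Already a fixed point.
Sat(A[p U busy]) = {q0, q1, q2, q3, q4, q6, q8}
q1 ∈ Sat(A[p U busy]) = {q0, q1, q2, q3, q4, q6, q8}, so the formula holds at q1.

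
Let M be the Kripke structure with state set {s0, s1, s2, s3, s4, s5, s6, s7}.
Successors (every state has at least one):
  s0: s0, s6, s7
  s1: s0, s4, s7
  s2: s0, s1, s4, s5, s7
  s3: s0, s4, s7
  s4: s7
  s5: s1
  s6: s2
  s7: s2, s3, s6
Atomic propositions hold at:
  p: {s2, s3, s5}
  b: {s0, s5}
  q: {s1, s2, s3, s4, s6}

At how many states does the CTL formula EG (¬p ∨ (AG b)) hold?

2

Sat(¬p) = {s0, s1, s4, s6, s7}
AG b: greatest fixpoint, start Z0 = {s0, s5}, keep only states in Sat with every successor in Z. Z1 = ∅; fixed.
Sat(AG b) = ∅
Sat(¬p ∨ (AG b)) = {s0, s1, s4, s6, s7}
EG (¬p ∨ (AG b)): greatest fixpoint, start Z0 = {s0, s1, s4, s6, s7}, keep only states in Sat with some successor in Z. Z1 = {s0, s1, s4, s7}; Z2 = {s0, s1, s4}; Z3 = {s0, s1}; fixed.
Sat(EG (¬p ∨ (AG b))) = {s0, s1}
|Sat(EG (¬p ∨ (AG b)))| = |{s0, s1}| = 2.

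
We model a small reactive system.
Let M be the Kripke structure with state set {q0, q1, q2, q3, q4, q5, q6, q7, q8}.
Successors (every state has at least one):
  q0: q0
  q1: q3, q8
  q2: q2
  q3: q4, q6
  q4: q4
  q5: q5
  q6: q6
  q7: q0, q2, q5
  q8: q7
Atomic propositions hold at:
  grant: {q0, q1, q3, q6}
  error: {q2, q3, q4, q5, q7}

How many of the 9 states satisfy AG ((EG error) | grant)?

7

EG error: greatest fixpoint, start Z0 = {q2, q3, q4, q5, q7}, keep only states in Sat with some successor in Z. Already a fixed point.
Sat(EG error) = {q2, q3, q4, q5, q7}
Sat((EG error) | grant) = {q0, q1, q2, q3, q4, q5, q6, q7}
AG ((EG error) | grant): greatest fixpoint, start Z0 = {q0, q1, q2, q3, q4, q5, q6, q7}, keep only states in Sat with every successor in Z. Z1 = {q0, q2, q3, q4, q5, q6, q7}; fixed.
Sat(AG ((EG error) | grant)) = {q0, q2, q3, q4, q5, q6, q7}
|Sat(AG ((EG error) | grant))| = |{q0, q2, q3, q4, q5, q6, q7}| = 7.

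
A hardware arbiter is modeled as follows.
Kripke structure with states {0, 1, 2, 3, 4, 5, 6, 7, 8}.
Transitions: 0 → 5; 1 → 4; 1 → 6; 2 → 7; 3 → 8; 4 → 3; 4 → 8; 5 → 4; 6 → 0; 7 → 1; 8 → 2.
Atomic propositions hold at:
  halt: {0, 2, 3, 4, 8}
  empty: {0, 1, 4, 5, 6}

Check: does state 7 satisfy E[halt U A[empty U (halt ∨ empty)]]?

No

Sat(halt ∨ empty) = {0, 1, 2, 3, 4, 5, 6, 8}
A[empty U (halt ∨ empty)]: least fixpoint, start Z0 = Sat((halt ∨ empty)) = {0, 1, 2, 3, 4, 5, 6, 8}, add states in Sat(empty) with every successor in Z. Already a fixed point.
Sat(A[empty U (halt ∨ empty)]) = {0, 1, 2, 3, 4, 5, 6, 8}
E[halt U A[empty U (halt ∨ empty)]]: least fixpoint, start Z0 = Sat(A[empty U (halt ∨ empty)]) = {0, 1, 2, 3, 4, 5, 6, 8}, add states in Sat(halt) with some successor in Z. Already a fixed point.
Sat(E[halt U A[empty U (halt ∨ empty)]]) = {0, 1, 2, 3, 4, 5, 6, 8}
7 ∉ Sat(E[halt U A[empty U (halt ∨ empty)]]) = {0, 1, 2, 3, 4, 5, 6, 8}, so the formula does not hold at 7.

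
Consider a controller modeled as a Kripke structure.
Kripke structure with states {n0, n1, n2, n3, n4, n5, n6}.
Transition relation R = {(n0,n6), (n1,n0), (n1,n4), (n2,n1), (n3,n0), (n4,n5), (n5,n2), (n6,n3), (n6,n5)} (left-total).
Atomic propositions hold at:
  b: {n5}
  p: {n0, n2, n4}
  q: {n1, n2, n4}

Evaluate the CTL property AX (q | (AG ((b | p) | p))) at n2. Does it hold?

Yes

Sat(b | p) = {n0, n2, n4, n5}
Sat((b | p) | p) = {n0, n2, n4, n5}
AG ((b | p) | p): greatest fixpoint, start Z0 = {n0, n2, n4, n5}, keep only states in Sat with every successor in Z. Z1 = {n4, n5}; Z2 = {n4}; Z3 = ∅; fixed.
Sat(AG ((b | p) | p)) = ∅
Sat(q | (AG ((b | p) | p))) = {n1, n2, n4}
Sat(AX (q | (AG ((b | p) | p)))) = {s : every successor in {n1, n2, n4}} = {n2, n5}
n2 ∈ Sat(AX (q | (AG ((b | p) | p)))) = {n2, n5}, so the formula holds at n2.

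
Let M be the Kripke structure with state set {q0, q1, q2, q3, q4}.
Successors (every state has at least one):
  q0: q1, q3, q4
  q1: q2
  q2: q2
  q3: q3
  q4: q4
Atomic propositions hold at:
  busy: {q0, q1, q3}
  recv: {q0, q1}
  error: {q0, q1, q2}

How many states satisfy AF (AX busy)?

Sat(AX busy) = {s : every successor in {q0, q1, q3}} = {q3}
AF (AX busy): least fixpoint, start Z0 = {q3}, add states with every successor in Z. Already a fixed point.
Sat(AF (AX busy)) = {q3}
|Sat(AF (AX busy))| = |{q3}| = 1.

1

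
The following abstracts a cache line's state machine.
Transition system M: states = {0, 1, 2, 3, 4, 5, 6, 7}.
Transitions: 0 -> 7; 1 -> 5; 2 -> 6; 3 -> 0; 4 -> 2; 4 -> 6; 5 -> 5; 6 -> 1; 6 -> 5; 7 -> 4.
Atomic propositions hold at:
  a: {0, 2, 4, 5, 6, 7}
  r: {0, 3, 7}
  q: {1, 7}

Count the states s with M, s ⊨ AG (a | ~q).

1

Sat(~q) = {0, 2, 3, 4, 5, 6}
Sat(a | ~q) = {0, 2, 3, 4, 5, 6, 7}
AG (a | ~q): greatest fixpoint, start Z0 = {0, 2, 3, 4, 5, 6, 7}, keep only states in Sat with every successor in Z. Z1 = {0, 2, 3, 4, 5, 7}; Z2 = {0, 3, 5, 7}; Z3 = {0, 3, 5}; Z4 = {3, 5}; Z5 = {5}; fixed.
Sat(AG (a | ~q)) = {5}
|Sat(AG (a | ~q))| = |{5}| = 1.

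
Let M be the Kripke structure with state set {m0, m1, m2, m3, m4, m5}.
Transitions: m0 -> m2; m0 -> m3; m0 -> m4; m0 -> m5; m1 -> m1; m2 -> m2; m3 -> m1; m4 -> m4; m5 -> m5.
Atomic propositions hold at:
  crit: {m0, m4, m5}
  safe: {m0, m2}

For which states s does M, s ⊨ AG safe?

{m2}

AG safe: greatest fixpoint, start Z0 = {m0, m2}, keep only states in Sat with every successor in Z. Z1 = {m2}; fixed.
Sat(AG safe) = {m2}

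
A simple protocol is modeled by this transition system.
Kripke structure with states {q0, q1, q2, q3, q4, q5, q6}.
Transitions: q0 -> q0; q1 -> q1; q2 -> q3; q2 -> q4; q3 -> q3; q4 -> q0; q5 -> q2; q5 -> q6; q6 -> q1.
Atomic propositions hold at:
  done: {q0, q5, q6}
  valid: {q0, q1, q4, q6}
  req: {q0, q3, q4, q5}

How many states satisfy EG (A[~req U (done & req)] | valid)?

5

Sat(~req) = {q1, q2, q6}
Sat(done & req) = {q0, q5}
A[~req U (done & req)]: least fixpoint, start Z0 = Sat((done & req)) = {q0, q5}, add states in Sat(~req) with every successor in Z. Already a fixed point.
Sat(A[~req U (done & req)]) = {q0, q5}
Sat(A[~req U (done & req)] | valid) = {q0, q1, q4, q5, q6}
EG (A[~req U (done & req)] | valid): greatest fixpoint, start Z0 = {q0, q1, q4, q5, q6}, keep only states in Sat with some successor in Z. Already a fixed point.
Sat(EG (A[~req U (done & req)] | valid)) = {q0, q1, q4, q5, q6}
|Sat(EG (A[~req U (done & req)] | valid))| = |{q0, q1, q4, q5, q6}| = 5.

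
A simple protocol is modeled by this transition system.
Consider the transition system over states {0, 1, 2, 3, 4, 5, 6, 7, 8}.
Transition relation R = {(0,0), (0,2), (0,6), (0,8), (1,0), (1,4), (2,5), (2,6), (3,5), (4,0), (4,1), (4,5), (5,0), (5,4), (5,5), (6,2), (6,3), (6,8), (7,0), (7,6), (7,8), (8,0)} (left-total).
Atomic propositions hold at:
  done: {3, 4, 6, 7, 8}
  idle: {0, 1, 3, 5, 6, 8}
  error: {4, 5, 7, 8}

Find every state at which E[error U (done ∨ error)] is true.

Sat(done ∨ error) = {3, 4, 5, 6, 7, 8}
E[error U (done ∨ error)]: least fixpoint, start Z0 = Sat((done ∨ error)) = {3, 4, 5, 6, 7, 8}, add states in Sat(error) with some successor in Z. Already a fixed point.
Sat(E[error U (done ∨ error)]) = {3, 4, 5, 6, 7, 8}

{3, 4, 5, 6, 7, 8}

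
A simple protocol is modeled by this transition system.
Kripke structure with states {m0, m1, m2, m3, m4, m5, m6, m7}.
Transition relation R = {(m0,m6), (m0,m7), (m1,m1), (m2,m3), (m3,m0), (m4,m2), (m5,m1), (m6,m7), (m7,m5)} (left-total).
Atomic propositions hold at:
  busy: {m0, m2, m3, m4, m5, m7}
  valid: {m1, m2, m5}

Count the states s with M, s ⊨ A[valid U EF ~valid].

6

Sat(~valid) = {m0, m3, m4, m6, m7}
EF ~valid: least fixpoint, start Z0 = {m0, m3, m4, m6, m7}, add states with some successor in Z. Z1 = {m0, m2, m3, m4, m6, m7}; fixed.
Sat(EF ~valid) = {m0, m2, m3, m4, m6, m7}
A[valid U EF ~valid]: least fixpoint, start Z0 = Sat(EF ~valid) = {m0, m2, m3, m4, m6, m7}, add states in Sat(valid) with every successor in Z. Already a fixed point.
Sat(A[valid U EF ~valid]) = {m0, m2, m3, m4, m6, m7}
|Sat(A[valid U EF ~valid])| = |{m0, m2, m3, m4, m6, m7}| = 6.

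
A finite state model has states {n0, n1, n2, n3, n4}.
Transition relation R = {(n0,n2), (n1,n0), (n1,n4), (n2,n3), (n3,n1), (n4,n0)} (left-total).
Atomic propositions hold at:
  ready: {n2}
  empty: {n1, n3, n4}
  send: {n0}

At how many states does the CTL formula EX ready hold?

Sat(EX ready) = {s : some successor in {n2}} = {n0}
|Sat(EX ready)| = |{n0}| = 1.

1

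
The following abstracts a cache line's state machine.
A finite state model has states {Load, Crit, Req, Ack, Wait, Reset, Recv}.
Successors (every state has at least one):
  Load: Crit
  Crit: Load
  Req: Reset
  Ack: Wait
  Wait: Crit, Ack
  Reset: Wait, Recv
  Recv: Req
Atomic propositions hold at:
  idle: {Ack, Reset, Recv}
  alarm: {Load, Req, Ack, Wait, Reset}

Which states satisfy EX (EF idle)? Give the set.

EF idle: least fixpoint, start Z0 = {Ack, Reset, Recv}, add states with some successor in Z. Z1 = {Req, Ack, Wait, Reset, Recv}; fixed.
Sat(EF idle) = {Req, Ack, Wait, Reset, Recv}
Sat(EX (EF idle)) = {s : some successor in {Req, Ack, Wait, Reset, Recv}} = {Req, Ack, Wait, Reset, Recv}

{Req, Ack, Wait, Reset, Recv}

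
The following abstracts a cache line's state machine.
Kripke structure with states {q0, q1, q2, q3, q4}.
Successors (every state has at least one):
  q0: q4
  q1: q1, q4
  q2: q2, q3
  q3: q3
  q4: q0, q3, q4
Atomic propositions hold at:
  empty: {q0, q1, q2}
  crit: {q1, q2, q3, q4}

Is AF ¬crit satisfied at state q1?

No

Sat(¬crit) = {q0}
AF ¬crit: least fixpoint, start Z0 = {q0}, add states with every successor in Z. Already a fixed point.
Sat(AF ¬crit) = {q0}
q1 ∉ Sat(AF ¬crit) = {q0}, so the formula does not hold at q1.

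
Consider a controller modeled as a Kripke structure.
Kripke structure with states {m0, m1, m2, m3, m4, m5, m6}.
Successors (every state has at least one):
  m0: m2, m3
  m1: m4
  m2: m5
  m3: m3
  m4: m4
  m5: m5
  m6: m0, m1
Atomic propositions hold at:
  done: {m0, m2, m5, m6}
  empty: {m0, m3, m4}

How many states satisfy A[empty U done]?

4

A[empty U done]: least fixpoint, start Z0 = Sat(done) = {m0, m2, m5, m6}, add states in Sat(empty) with every successor in Z. Already a fixed point.
Sat(A[empty U done]) = {m0, m2, m5, m6}
|Sat(A[empty U done])| = |{m0, m2, m5, m6}| = 4.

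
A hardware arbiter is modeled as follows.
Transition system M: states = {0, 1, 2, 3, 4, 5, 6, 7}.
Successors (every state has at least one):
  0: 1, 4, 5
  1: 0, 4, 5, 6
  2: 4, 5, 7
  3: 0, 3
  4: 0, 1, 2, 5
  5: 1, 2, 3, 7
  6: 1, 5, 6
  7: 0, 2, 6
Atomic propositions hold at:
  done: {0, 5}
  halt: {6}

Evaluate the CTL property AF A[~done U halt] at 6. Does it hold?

Sat(~done) = {1, 2, 3, 4, 6, 7}
A[~done U halt]: least fixpoint, start Z0 = Sat(halt) = {6}, add states in Sat(~done) with every successor in Z. Already a fixed point.
Sat(A[~done U halt]) = {6}
AF A[~done U halt]: least fixpoint, start Z0 = {6}, add states with every successor in Z. Already a fixed point.
Sat(AF A[~done U halt]) = {6}
6 ∈ Sat(AF A[~done U halt]) = {6}, so the formula holds at 6.

Yes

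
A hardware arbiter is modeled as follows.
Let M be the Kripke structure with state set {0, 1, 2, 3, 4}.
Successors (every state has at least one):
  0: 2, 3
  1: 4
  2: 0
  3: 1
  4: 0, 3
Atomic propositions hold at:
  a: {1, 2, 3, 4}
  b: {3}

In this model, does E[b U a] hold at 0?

E[b U a]: least fixpoint, start Z0 = Sat(a) = {1, 2, 3, 4}, add states in Sat(b) with some successor in Z. Already a fixed point.
Sat(E[b U a]) = {1, 2, 3, 4}
0 ∉ Sat(E[b U a]) = {1, 2, 3, 4}, so the formula does not hold at 0.

No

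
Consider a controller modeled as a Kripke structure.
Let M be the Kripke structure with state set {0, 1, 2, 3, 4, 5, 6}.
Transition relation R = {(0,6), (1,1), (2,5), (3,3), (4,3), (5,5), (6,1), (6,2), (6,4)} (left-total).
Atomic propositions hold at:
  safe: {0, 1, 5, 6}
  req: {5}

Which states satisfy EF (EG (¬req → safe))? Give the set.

{0, 1, 2, 5, 6}

Sat(¬req) = {0, 1, 2, 3, 4, 6}
Sat(¬req → safe) = {0, 1, 5, 6}
EG (¬req → safe): greatest fixpoint, start Z0 = {0, 1, 5, 6}, keep only states in Sat with some successor in Z. Already a fixed point.
Sat(EG (¬req → safe)) = {0, 1, 5, 6}
EF (EG (¬req → safe)): least fixpoint, start Z0 = {0, 1, 5, 6}, add states with some successor in Z. Z1 = {0, 1, 2, 5, 6}; fixed.
Sat(EF (EG (¬req → safe))) = {0, 1, 2, 5, 6}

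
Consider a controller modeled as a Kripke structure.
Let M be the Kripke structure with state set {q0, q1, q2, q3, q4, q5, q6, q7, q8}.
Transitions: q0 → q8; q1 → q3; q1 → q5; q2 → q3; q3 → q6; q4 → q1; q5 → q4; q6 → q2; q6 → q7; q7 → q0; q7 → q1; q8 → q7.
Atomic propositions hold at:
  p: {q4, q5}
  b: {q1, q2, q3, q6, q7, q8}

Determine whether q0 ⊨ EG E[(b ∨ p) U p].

Sat(b ∨ p) = {q1, q2, q3, q4, q5, q6, q7, q8}
E[(b ∨ p) U p]: least fixpoint, start Z0 = Sat(p) = {q4, q5}, add states in Sat(b ∨ p) with some successor in Z. Z1 = {q1, q4, q5}; Z2 = {q1, q4, q5, q7}; Z3 = {q1, q4, q5, q6, q7, q8}; Z4 = {q1, q3, q4, q5, q6, q7, q8}; Z5 = {q1, q2, q3, q4, q5, q6, q7, q8}; fixed.
Sat(E[(b ∨ p) U p]) = {q1, q2, q3, q4, q5, q6, q7, q8}
EG E[(b ∨ p) U p]: greatest fixpoint, start Z0 = {q1, q2, q3, q4, q5, q6, q7, q8}, keep only states in Sat with some successor in Z. Already a fixed point.
Sat(EG E[(b ∨ p) U p]) = {q1, q2, q3, q4, q5, q6, q7, q8}
q0 ∉ Sat(EG E[(b ∨ p) U p]) = {q1, q2, q3, q4, q5, q6, q7, q8}, so the formula does not hold at q0.

No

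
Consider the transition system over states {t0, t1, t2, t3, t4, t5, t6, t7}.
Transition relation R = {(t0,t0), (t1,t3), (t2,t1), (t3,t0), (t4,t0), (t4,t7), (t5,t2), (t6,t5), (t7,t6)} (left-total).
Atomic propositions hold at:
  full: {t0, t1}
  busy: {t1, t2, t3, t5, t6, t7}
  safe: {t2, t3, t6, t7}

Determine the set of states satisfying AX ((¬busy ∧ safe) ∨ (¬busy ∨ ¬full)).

{t0, t1, t3, t4, t5, t6, t7}

Sat(¬busy) = {t0, t4}
Sat(¬busy ∧ safe) = ∅
Sat(¬full) = {t2, t3, t4, t5, t6, t7}
Sat(¬busy ∨ ¬full) = {t0, t2, t3, t4, t5, t6, t7}
Sat((¬busy ∧ safe) ∨ (¬busy ∨ ¬full)) = {t0, t2, t3, t4, t5, t6, t7}
Sat(AX ((¬busy ∧ safe) ∨ (¬busy ∨ ¬full))) = {s : every successor in {t0, t2, t3, t4, t5, t6, t7}} = {t0, t1, t3, t4, t5, t6, t7}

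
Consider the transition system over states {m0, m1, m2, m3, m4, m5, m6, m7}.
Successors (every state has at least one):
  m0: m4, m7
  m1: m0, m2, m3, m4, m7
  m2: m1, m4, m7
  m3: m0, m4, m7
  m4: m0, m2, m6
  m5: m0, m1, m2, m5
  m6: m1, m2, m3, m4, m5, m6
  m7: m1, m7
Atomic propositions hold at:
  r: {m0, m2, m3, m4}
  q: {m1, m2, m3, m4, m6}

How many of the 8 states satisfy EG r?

EG r: greatest fixpoint, start Z0 = {m0, m2, m3, m4}, keep only states in Sat with some successor in Z. Already a fixed point.
Sat(EG r) = {m0, m2, m3, m4}
|Sat(EG r)| = |{m0, m2, m3, m4}| = 4.

4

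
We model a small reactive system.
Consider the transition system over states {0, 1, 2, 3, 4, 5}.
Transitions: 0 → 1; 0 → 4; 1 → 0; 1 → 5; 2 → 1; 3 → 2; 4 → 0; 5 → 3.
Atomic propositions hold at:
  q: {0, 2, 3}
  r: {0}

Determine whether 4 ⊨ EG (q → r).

Sat(q → r) = {0, 1, 4, 5}
EG (q → r): greatest fixpoint, start Z0 = {0, 1, 4, 5}, keep only states in Sat with some successor in Z. Z1 = {0, 1, 4}; fixed.
Sat(EG (q → r)) = {0, 1, 4}
4 ∈ Sat(EG (q → r)) = {0, 1, 4}, so the formula holds at 4.

Yes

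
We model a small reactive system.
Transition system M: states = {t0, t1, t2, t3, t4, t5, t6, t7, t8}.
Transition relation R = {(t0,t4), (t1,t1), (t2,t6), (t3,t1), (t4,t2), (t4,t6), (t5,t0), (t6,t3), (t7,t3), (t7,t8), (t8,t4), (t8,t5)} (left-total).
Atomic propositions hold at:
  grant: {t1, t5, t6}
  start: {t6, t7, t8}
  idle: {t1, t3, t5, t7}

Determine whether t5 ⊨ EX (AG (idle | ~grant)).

Sat(~grant) = {t0, t2, t3, t4, t7, t8}
Sat(idle | ~grant) = {t0, t1, t2, t3, t4, t5, t7, t8}
AG (idle | ~grant): greatest fixpoint, start Z0 = {t0, t1, t2, t3, t4, t5, t7, t8}, keep only states in Sat with every successor in Z. Z1 = {t0, t1, t3, t5, t7, t8}; Z2 = {t1, t3, t5, t7}; Z3 = {t1, t3}; fixed.
Sat(AG (idle | ~grant)) = {t1, t3}
Sat(EX (AG (idle | ~grant))) = {s : some successor in {t1, t3}} = {t1, t3, t6, t7}
t5 ∉ Sat(EX (AG (idle | ~grant))) = {t1, t3, t6, t7}, so the formula does not hold at t5.

No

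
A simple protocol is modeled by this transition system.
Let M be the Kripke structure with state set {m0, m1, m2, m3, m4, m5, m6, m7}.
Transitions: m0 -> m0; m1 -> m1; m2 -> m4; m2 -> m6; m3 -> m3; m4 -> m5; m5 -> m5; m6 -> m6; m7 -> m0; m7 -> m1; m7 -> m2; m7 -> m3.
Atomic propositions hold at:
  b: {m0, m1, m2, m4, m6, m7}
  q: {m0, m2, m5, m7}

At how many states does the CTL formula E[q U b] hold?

E[q U b]: least fixpoint, start Z0 = Sat(b) = {m0, m1, m2, m4, m6, m7}, add states in Sat(q) with some successor in Z. Already a fixed point.
Sat(E[q U b]) = {m0, m1, m2, m4, m6, m7}
|Sat(E[q U b])| = |{m0, m1, m2, m4, m6, m7}| = 6.

6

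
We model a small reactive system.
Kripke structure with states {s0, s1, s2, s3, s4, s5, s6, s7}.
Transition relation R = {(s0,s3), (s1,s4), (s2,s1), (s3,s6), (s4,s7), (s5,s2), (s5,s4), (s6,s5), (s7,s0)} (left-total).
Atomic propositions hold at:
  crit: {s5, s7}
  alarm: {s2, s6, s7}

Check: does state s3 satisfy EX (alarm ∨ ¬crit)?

Sat(¬crit) = {s0, s1, s2, s3, s4, s6}
Sat(alarm ∨ ¬crit) = {s0, s1, s2, s3, s4, s6, s7}
Sat(EX (alarm ∨ ¬crit)) = {s : some successor in {s0, s1, s2, s3, s4, s6, s7}} = {s0, s1, s2, s3, s4, s5, s7}
s3 ∈ Sat(EX (alarm ∨ ¬crit)) = {s0, s1, s2, s3, s4, s5, s7}, so the formula holds at s3.

Yes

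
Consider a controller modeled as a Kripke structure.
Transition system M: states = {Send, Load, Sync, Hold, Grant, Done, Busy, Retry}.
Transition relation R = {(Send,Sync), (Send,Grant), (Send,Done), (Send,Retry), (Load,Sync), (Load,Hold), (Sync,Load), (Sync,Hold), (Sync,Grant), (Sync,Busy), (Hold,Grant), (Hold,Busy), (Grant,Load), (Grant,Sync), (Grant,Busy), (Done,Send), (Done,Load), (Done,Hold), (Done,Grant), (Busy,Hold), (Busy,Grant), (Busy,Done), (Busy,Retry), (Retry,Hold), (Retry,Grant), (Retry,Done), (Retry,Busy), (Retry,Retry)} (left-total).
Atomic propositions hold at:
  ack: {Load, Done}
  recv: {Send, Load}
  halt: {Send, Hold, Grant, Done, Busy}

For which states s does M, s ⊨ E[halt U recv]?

{Send, Load, Hold, Grant, Done, Busy}

E[halt U recv]: least fixpoint, start Z0 = Sat(recv) = {Send, Load}, add states in Sat(halt) with some successor in Z. Z1 = {Send, Load, Grant, Done}; Z2 = {Send, Load, Hold, Grant, Done, Busy}; fixed.
Sat(E[halt U recv]) = {Send, Load, Hold, Grant, Done, Busy}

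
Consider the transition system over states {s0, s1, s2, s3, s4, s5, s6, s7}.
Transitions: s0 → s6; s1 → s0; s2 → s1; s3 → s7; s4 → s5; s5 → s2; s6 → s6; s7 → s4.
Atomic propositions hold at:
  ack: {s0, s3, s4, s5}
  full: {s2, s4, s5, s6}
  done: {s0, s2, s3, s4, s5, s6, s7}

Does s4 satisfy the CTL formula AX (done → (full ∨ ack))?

Yes

Sat(full ∨ ack) = {s0, s2, s3, s4, s5, s6}
Sat(done → (full ∨ ack)) = {s0, s1, s2, s3, s4, s5, s6}
Sat(AX (done → (full ∨ ack))) = {s : every successor in {s0, s1, s2, s3, s4, s5, s6}} = {s0, s1, s2, s4, s5, s6, s7}
s4 ∈ Sat(AX (done → (full ∨ ack))) = {s0, s1, s2, s4, s5, s6, s7}, so the formula holds at s4.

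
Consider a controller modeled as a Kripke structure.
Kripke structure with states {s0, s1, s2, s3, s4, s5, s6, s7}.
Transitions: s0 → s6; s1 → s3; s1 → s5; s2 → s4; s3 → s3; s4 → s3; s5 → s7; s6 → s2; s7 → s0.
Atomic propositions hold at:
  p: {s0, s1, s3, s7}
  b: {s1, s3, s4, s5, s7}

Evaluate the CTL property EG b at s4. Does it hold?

EG b: greatest fixpoint, start Z0 = {s1, s3, s4, s5, s7}, keep only states in Sat with some successor in Z. Z1 = {s1, s3, s4, s5}; Z2 = {s1, s3, s4}; fixed.
Sat(EG b) = {s1, s3, s4}
s4 ∈ Sat(EG b) = {s1, s3, s4}, so the formula holds at s4.

Yes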